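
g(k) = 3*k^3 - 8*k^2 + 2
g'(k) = 9*k^2 - 16*k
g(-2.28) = -75.14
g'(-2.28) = 83.27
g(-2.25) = -72.67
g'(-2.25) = 81.56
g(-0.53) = -0.69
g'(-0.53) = 11.01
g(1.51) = -5.91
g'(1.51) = -3.64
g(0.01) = 2.00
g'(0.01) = -0.16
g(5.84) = 326.69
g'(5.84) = 213.51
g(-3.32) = -195.96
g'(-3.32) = 152.32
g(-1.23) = -15.69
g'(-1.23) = 33.30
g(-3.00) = -151.00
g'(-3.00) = 129.00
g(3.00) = 11.00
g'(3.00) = 33.00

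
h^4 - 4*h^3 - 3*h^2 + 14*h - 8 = (h - 4)*(h - 1)^2*(h + 2)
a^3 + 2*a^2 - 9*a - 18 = (a - 3)*(a + 2)*(a + 3)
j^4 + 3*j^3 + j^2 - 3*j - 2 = (j - 1)*(j + 1)^2*(j + 2)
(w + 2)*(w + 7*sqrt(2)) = w^2 + 2*w + 7*sqrt(2)*w + 14*sqrt(2)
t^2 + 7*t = t*(t + 7)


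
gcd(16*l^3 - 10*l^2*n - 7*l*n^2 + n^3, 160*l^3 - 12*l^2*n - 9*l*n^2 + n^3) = 8*l - n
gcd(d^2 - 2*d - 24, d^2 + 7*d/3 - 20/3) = d + 4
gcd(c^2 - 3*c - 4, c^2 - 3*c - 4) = c^2 - 3*c - 4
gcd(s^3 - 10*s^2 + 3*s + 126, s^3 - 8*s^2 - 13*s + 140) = s - 7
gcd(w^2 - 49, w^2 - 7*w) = w - 7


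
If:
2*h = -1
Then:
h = -1/2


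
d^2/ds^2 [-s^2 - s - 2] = -2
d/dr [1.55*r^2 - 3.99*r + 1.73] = 3.1*r - 3.99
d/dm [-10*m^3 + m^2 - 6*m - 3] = -30*m^2 + 2*m - 6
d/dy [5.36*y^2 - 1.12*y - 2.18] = 10.72*y - 1.12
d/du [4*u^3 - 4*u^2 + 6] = 4*u*(3*u - 2)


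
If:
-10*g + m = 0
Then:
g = m/10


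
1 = 1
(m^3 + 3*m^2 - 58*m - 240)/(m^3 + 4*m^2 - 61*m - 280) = (m + 6)/(m + 7)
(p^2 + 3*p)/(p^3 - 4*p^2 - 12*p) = (p + 3)/(p^2 - 4*p - 12)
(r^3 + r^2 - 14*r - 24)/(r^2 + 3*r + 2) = (r^2 - r - 12)/(r + 1)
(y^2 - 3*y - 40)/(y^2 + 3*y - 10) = (y - 8)/(y - 2)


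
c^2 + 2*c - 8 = (c - 2)*(c + 4)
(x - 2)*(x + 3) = x^2 + x - 6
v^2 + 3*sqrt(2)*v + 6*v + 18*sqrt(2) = (v + 6)*(v + 3*sqrt(2))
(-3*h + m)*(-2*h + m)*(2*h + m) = 12*h^3 - 4*h^2*m - 3*h*m^2 + m^3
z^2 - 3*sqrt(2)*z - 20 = (z - 5*sqrt(2))*(z + 2*sqrt(2))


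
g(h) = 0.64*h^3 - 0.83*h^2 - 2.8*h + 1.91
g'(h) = 1.92*h^2 - 1.66*h - 2.8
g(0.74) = -0.36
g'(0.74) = -2.98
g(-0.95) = 3.27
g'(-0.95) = 0.51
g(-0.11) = 2.21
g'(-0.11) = -2.59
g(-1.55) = 1.87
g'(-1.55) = 4.39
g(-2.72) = -9.49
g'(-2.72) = 15.92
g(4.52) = 31.40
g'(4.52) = 28.92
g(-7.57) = -302.09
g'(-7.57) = 119.79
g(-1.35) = 2.60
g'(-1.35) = 2.94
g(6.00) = 93.47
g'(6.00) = 56.36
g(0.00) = 1.91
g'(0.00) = -2.80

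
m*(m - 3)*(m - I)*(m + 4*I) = m^4 - 3*m^3 + 3*I*m^3 + 4*m^2 - 9*I*m^2 - 12*m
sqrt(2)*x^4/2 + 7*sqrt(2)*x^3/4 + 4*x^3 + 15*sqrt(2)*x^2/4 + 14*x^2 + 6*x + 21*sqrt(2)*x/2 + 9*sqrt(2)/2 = (x + 1/2)*(x + 3)*(x + 3*sqrt(2))*(sqrt(2)*x/2 + 1)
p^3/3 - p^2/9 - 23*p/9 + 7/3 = (p/3 + 1)*(p - 7/3)*(p - 1)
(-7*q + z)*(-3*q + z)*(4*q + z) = 84*q^3 - 19*q^2*z - 6*q*z^2 + z^3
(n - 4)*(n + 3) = n^2 - n - 12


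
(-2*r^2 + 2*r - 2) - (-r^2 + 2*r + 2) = -r^2 - 4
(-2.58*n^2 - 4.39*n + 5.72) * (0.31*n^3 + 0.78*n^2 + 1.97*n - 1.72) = -0.7998*n^5 - 3.3733*n^4 - 6.7336*n^3 + 0.250900000000001*n^2 + 18.8192*n - 9.8384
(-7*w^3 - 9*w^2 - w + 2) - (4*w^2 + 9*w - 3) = -7*w^3 - 13*w^2 - 10*w + 5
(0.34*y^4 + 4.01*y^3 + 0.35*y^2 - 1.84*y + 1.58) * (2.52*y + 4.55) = 0.8568*y^5 + 11.6522*y^4 + 19.1275*y^3 - 3.0443*y^2 - 4.3904*y + 7.189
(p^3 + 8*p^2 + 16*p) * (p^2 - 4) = p^5 + 8*p^4 + 12*p^3 - 32*p^2 - 64*p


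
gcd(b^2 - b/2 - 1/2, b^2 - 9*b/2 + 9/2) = 1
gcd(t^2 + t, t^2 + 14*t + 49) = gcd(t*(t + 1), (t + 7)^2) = 1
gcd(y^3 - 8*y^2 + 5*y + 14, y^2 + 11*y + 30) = 1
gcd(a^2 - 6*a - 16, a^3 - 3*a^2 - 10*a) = a + 2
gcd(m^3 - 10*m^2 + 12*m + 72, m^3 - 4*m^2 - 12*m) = m^2 - 4*m - 12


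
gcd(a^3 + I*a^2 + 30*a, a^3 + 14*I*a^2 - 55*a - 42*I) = a + 6*I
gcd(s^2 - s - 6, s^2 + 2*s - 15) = s - 3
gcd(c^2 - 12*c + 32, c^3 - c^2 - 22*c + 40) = c - 4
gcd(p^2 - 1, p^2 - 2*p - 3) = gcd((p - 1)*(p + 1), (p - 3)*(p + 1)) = p + 1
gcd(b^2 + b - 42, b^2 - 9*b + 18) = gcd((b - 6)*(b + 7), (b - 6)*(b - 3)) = b - 6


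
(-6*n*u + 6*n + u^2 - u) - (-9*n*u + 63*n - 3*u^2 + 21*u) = 3*n*u - 57*n + 4*u^2 - 22*u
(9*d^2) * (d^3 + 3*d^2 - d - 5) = 9*d^5 + 27*d^4 - 9*d^3 - 45*d^2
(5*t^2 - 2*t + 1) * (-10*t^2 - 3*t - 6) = -50*t^4 + 5*t^3 - 34*t^2 + 9*t - 6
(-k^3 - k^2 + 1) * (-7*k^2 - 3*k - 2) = 7*k^5 + 10*k^4 + 5*k^3 - 5*k^2 - 3*k - 2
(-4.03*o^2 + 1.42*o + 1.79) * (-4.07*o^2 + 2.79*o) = 16.4021*o^4 - 17.0231*o^3 - 3.3235*o^2 + 4.9941*o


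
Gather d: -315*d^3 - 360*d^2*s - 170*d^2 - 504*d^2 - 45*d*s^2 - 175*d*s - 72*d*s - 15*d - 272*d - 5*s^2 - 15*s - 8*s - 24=-315*d^3 + d^2*(-360*s - 674) + d*(-45*s^2 - 247*s - 287) - 5*s^2 - 23*s - 24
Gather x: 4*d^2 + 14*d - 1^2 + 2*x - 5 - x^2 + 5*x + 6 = 4*d^2 + 14*d - x^2 + 7*x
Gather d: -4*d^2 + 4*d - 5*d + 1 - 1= -4*d^2 - d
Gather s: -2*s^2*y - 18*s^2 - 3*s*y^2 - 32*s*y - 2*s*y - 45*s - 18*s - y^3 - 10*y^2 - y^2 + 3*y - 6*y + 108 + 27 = s^2*(-2*y - 18) + s*(-3*y^2 - 34*y - 63) - y^3 - 11*y^2 - 3*y + 135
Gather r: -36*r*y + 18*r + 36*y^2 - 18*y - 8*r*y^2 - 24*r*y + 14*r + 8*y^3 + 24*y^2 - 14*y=r*(-8*y^2 - 60*y + 32) + 8*y^3 + 60*y^2 - 32*y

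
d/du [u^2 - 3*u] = 2*u - 3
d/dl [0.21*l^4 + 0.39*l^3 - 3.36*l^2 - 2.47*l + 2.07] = 0.84*l^3 + 1.17*l^2 - 6.72*l - 2.47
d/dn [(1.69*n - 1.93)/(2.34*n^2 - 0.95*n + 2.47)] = (-3.9546*n^2 + 9.0324*n + 2.3408)/(5.4756*n^4 - 4.446*n^3 + 12.4621*n^2 - 4.693*n + 6.1009)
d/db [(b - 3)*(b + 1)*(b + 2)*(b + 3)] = 4*b^3 + 9*b^2 - 14*b - 27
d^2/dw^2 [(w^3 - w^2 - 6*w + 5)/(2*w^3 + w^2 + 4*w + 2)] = 6*(-2*w^6 - 32*w^5 + 28*w^4 + 56*w^3 + 103*w^2 + 16*w + 38)/(8*w^9 + 12*w^8 + 54*w^7 + 73*w^6 + 132*w^5 + 150*w^4 + 136*w^3 + 108*w^2 + 48*w + 8)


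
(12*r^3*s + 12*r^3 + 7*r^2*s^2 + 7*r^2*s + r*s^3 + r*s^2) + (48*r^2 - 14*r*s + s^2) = 12*r^3*s + 12*r^3 + 7*r^2*s^2 + 7*r^2*s + 48*r^2 + r*s^3 + r*s^2 - 14*r*s + s^2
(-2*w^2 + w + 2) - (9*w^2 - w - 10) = -11*w^2 + 2*w + 12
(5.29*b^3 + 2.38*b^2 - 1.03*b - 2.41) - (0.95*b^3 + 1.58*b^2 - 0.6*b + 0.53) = 4.34*b^3 + 0.8*b^2 - 0.43*b - 2.94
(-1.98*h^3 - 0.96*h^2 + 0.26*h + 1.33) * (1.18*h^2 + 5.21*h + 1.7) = -2.3364*h^5 - 11.4486*h^4 - 8.0608*h^3 + 1.292*h^2 + 7.3713*h + 2.261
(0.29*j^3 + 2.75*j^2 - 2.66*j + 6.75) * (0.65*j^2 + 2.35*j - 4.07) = 0.1885*j^5 + 2.469*j^4 + 3.5532*j^3 - 13.056*j^2 + 26.6887*j - 27.4725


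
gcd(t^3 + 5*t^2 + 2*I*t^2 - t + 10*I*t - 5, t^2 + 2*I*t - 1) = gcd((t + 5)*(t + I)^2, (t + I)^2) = t^2 + 2*I*t - 1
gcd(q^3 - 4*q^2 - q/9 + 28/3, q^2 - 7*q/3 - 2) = q - 3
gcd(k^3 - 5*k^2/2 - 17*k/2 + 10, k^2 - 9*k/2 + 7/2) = k - 1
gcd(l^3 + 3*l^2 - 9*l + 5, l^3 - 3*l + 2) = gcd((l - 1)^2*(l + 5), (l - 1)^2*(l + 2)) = l^2 - 2*l + 1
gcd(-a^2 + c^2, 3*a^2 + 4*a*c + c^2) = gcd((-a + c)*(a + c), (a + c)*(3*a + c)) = a + c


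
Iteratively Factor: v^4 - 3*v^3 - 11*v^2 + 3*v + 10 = (v - 5)*(v^3 + 2*v^2 - v - 2) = (v - 5)*(v + 1)*(v^2 + v - 2) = (v - 5)*(v - 1)*(v + 1)*(v + 2)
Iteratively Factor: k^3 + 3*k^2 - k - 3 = (k - 1)*(k^2 + 4*k + 3) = (k - 1)*(k + 3)*(k + 1)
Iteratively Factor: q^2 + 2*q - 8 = (q + 4)*(q - 2)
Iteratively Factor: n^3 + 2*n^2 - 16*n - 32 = (n + 4)*(n^2 - 2*n - 8) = (n - 4)*(n + 4)*(n + 2)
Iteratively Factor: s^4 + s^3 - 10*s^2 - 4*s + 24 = (s - 2)*(s^3 + 3*s^2 - 4*s - 12) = (s - 2)*(s + 3)*(s^2 - 4) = (s - 2)^2*(s + 3)*(s + 2)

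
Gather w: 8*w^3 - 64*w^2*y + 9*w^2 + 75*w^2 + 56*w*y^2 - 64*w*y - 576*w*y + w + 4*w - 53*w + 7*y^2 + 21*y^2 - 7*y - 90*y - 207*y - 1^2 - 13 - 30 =8*w^3 + w^2*(84 - 64*y) + w*(56*y^2 - 640*y - 48) + 28*y^2 - 304*y - 44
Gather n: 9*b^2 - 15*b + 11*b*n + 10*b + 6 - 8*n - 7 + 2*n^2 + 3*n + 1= 9*b^2 - 5*b + 2*n^2 + n*(11*b - 5)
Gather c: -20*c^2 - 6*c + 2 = -20*c^2 - 6*c + 2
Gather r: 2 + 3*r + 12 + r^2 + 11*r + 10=r^2 + 14*r + 24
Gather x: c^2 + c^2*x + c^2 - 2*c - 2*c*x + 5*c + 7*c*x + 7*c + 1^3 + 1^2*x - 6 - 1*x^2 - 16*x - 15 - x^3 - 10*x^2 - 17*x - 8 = 2*c^2 + 10*c - x^3 - 11*x^2 + x*(c^2 + 5*c - 32) - 28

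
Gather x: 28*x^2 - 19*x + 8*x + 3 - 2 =28*x^2 - 11*x + 1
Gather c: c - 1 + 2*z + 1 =c + 2*z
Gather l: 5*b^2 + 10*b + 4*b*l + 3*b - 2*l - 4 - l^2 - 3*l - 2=5*b^2 + 13*b - l^2 + l*(4*b - 5) - 6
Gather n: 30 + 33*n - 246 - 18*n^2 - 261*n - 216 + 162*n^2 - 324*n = 144*n^2 - 552*n - 432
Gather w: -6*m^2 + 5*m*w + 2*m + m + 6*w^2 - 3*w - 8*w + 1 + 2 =-6*m^2 + 3*m + 6*w^2 + w*(5*m - 11) + 3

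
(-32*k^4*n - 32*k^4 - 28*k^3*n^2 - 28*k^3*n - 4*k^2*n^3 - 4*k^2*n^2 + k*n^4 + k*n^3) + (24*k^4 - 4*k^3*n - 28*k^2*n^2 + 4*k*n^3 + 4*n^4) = -32*k^4*n - 8*k^4 - 28*k^3*n^2 - 32*k^3*n - 4*k^2*n^3 - 32*k^2*n^2 + k*n^4 + 5*k*n^3 + 4*n^4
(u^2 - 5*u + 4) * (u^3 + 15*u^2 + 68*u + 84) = u^5 + 10*u^4 - 3*u^3 - 196*u^2 - 148*u + 336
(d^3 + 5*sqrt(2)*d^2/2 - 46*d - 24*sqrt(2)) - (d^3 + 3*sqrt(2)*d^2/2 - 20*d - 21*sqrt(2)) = sqrt(2)*d^2 - 26*d - 3*sqrt(2)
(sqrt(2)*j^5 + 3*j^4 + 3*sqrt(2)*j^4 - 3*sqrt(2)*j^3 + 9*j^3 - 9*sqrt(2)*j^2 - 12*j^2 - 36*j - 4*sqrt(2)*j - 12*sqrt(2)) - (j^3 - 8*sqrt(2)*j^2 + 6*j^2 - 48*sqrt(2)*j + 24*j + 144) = sqrt(2)*j^5 + 3*j^4 + 3*sqrt(2)*j^4 - 3*sqrt(2)*j^3 + 8*j^3 - 18*j^2 - sqrt(2)*j^2 - 60*j + 44*sqrt(2)*j - 144 - 12*sqrt(2)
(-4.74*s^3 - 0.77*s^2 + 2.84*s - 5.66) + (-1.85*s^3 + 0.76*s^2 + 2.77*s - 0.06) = -6.59*s^3 - 0.01*s^2 + 5.61*s - 5.72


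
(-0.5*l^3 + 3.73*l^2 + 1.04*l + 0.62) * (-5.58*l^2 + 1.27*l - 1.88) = 2.79*l^5 - 21.4484*l^4 - 0.126100000000001*l^3 - 9.1512*l^2 - 1.1678*l - 1.1656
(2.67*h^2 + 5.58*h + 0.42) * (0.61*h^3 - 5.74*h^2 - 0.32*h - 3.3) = 1.6287*h^5 - 11.922*h^4 - 32.6274*h^3 - 13.0074*h^2 - 18.5484*h - 1.386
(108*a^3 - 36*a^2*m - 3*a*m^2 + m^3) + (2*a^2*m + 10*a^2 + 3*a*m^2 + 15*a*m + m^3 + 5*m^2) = 108*a^3 - 34*a^2*m + 10*a^2 + 15*a*m + 2*m^3 + 5*m^2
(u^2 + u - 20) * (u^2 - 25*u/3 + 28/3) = u^4 - 22*u^3/3 - 19*u^2 + 176*u - 560/3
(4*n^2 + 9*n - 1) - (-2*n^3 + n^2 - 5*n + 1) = 2*n^3 + 3*n^2 + 14*n - 2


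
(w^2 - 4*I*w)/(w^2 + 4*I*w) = (w - 4*I)/(w + 4*I)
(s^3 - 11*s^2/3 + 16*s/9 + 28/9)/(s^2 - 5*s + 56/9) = (3*s^2 - 4*s - 4)/(3*s - 8)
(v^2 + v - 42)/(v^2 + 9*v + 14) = (v - 6)/(v + 2)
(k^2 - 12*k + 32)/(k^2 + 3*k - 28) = (k - 8)/(k + 7)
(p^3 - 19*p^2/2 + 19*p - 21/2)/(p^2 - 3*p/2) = p - 8 + 7/p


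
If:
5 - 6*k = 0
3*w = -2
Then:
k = 5/6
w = -2/3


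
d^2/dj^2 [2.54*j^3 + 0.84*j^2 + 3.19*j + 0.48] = 15.24*j + 1.68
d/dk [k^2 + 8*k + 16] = 2*k + 8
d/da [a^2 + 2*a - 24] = 2*a + 2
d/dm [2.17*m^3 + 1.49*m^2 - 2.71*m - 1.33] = 6.51*m^2 + 2.98*m - 2.71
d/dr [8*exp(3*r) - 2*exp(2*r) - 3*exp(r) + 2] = (24*exp(2*r) - 4*exp(r) - 3)*exp(r)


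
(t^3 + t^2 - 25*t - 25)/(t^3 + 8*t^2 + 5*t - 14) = (t^3 + t^2 - 25*t - 25)/(t^3 + 8*t^2 + 5*t - 14)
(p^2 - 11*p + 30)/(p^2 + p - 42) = (p - 5)/(p + 7)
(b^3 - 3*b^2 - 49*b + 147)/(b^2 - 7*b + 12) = (b^2 - 49)/(b - 4)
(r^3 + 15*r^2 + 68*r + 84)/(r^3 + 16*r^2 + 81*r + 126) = (r + 2)/(r + 3)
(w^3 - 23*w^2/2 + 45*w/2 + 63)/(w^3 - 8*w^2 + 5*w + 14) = (w^2 - 9*w/2 - 9)/(w^2 - w - 2)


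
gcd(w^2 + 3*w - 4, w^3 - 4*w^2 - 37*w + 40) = w - 1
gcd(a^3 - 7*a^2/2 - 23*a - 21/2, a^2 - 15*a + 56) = a - 7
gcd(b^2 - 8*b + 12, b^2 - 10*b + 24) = b - 6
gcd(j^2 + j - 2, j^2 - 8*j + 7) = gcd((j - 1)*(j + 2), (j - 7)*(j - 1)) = j - 1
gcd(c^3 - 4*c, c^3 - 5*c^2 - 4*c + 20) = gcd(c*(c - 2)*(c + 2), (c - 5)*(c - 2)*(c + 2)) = c^2 - 4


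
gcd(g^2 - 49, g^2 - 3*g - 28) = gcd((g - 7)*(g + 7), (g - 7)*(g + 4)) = g - 7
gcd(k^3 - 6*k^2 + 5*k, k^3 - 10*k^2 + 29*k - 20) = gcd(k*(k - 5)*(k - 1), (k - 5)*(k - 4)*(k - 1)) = k^2 - 6*k + 5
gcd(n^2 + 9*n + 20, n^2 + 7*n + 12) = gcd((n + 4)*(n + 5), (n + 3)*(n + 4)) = n + 4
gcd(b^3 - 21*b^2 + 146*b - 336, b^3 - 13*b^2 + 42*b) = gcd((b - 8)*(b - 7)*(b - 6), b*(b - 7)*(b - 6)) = b^2 - 13*b + 42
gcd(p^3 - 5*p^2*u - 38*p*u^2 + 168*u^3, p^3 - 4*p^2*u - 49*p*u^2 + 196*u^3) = p^2 - 11*p*u + 28*u^2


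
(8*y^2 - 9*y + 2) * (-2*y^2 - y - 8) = -16*y^4 + 10*y^3 - 59*y^2 + 70*y - 16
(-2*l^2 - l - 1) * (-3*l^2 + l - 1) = 6*l^4 + l^3 + 4*l^2 + 1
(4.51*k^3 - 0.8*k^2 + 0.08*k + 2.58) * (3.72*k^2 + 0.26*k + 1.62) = 16.7772*k^5 - 1.8034*k^4 + 7.3958*k^3 + 8.3224*k^2 + 0.8004*k + 4.1796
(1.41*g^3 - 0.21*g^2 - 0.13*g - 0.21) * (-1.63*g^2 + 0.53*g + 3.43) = -2.2983*g^5 + 1.0896*g^4 + 4.9369*g^3 - 0.4469*g^2 - 0.5572*g - 0.7203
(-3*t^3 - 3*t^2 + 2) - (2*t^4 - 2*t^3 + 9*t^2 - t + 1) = -2*t^4 - t^3 - 12*t^2 + t + 1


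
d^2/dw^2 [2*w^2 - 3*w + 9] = 4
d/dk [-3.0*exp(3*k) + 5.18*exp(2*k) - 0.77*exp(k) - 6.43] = (-9.0*exp(2*k) + 10.36*exp(k) - 0.77)*exp(k)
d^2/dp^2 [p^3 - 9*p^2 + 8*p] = 6*p - 18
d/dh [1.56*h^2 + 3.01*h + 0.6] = 3.12*h + 3.01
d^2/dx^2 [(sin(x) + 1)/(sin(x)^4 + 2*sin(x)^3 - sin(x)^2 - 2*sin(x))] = (-9*sin(x)^2 - 20*sin(x) - 8 + 14/sin(x) + 4/sin(x)^2 - 8/sin(x)^3)/((sin(x) - 1)^2*(sin(x) + 2)^3)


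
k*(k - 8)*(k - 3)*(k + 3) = k^4 - 8*k^3 - 9*k^2 + 72*k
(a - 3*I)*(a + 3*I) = a^2 + 9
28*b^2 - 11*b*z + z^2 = (-7*b + z)*(-4*b + z)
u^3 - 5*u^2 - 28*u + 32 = (u - 8)*(u - 1)*(u + 4)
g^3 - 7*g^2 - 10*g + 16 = (g - 8)*(g - 1)*(g + 2)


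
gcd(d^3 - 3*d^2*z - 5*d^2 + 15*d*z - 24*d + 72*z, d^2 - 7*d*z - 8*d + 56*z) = d - 8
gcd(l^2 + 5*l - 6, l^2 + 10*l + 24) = l + 6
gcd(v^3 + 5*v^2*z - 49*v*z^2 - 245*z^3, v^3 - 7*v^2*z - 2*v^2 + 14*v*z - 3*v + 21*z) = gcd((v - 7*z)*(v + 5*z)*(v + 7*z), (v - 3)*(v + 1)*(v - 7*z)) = -v + 7*z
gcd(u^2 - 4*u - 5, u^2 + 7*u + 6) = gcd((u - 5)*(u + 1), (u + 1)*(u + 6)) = u + 1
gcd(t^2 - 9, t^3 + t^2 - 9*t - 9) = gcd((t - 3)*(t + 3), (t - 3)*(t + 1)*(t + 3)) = t^2 - 9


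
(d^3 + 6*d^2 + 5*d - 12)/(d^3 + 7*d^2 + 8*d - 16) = (d + 3)/(d + 4)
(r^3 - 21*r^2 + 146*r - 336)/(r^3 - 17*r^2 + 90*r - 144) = (r - 7)/(r - 3)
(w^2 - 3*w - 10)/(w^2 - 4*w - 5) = (w + 2)/(w + 1)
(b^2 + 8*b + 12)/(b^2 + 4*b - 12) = (b + 2)/(b - 2)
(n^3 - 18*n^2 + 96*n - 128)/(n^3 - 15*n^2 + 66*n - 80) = (n - 8)/(n - 5)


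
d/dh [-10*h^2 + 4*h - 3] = 4 - 20*h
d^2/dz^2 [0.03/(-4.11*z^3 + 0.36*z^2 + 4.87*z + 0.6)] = ((0.7398*z - 0.0216)*(-4.11*z^3 + 0.36*z^2 + 4.87*z + 0.6) + 0.03*(-24.66*z^2 + 1.44*z + 9.74)*(-12.33*z^2 + 0.72*z + 4.87))/(-4.11*z^3 + 0.36*z^2 + 4.87*z + 0.6)^3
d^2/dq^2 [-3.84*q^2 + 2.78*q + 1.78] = -7.68000000000000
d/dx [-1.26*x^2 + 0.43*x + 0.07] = 0.43 - 2.52*x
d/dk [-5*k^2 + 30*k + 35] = 30 - 10*k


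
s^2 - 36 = (s - 6)*(s + 6)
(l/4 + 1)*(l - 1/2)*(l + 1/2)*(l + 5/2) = l^4/4 + 13*l^3/8 + 39*l^2/16 - 13*l/32 - 5/8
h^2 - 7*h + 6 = (h - 6)*(h - 1)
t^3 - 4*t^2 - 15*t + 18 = (t - 6)*(t - 1)*(t + 3)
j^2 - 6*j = j*(j - 6)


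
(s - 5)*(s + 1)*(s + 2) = s^3 - 2*s^2 - 13*s - 10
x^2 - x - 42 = (x - 7)*(x + 6)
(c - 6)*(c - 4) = c^2 - 10*c + 24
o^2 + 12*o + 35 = (o + 5)*(o + 7)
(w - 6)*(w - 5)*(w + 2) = w^3 - 9*w^2 + 8*w + 60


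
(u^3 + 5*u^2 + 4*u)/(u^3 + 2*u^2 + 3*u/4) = 4*(u^2 + 5*u + 4)/(4*u^2 + 8*u + 3)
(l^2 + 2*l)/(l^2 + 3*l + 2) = l/(l + 1)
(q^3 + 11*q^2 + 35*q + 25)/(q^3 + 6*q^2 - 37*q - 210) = (q^2 + 6*q + 5)/(q^2 + q - 42)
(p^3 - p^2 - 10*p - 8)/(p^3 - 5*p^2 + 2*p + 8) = (p + 2)/(p - 2)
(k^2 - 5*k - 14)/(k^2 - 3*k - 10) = (k - 7)/(k - 5)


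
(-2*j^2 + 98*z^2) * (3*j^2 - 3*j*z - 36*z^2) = -6*j^4 + 6*j^3*z + 366*j^2*z^2 - 294*j*z^3 - 3528*z^4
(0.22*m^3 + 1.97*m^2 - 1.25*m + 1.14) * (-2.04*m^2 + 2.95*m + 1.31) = -0.4488*m^5 - 3.3698*m^4 + 8.6497*m^3 - 3.4324*m^2 + 1.7255*m + 1.4934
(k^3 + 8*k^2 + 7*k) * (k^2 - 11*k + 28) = k^5 - 3*k^4 - 53*k^3 + 147*k^2 + 196*k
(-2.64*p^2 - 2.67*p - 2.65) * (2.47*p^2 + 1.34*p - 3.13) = -6.5208*p^4 - 10.1325*p^3 - 1.8601*p^2 + 4.8061*p + 8.2945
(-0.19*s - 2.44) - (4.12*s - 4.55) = 2.11 - 4.31*s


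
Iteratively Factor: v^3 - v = (v)*(v^2 - 1) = v*(v + 1)*(v - 1)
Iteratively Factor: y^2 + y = (y)*(y + 1)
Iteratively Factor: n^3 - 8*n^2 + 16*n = (n)*(n^2 - 8*n + 16) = n*(n - 4)*(n - 4)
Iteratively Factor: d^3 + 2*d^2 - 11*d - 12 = (d + 1)*(d^2 + d - 12) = (d + 1)*(d + 4)*(d - 3)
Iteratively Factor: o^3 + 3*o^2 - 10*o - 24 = (o + 2)*(o^2 + o - 12) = (o - 3)*(o + 2)*(o + 4)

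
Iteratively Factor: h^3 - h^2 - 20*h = (h - 5)*(h^2 + 4*h) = h*(h - 5)*(h + 4)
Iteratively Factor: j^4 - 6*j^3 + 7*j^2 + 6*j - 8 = (j + 1)*(j^3 - 7*j^2 + 14*j - 8) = (j - 2)*(j + 1)*(j^2 - 5*j + 4) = (j - 4)*(j - 2)*(j + 1)*(j - 1)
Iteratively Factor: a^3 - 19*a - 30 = (a + 2)*(a^2 - 2*a - 15) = (a - 5)*(a + 2)*(a + 3)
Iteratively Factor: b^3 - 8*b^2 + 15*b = (b - 3)*(b^2 - 5*b) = b*(b - 3)*(b - 5)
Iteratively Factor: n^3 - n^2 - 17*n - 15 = (n + 1)*(n^2 - 2*n - 15) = (n - 5)*(n + 1)*(n + 3)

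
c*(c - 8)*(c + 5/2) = c^3 - 11*c^2/2 - 20*c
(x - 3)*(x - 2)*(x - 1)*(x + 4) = x^4 - 2*x^3 - 13*x^2 + 38*x - 24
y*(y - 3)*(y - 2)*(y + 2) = y^4 - 3*y^3 - 4*y^2 + 12*y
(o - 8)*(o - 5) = o^2 - 13*o + 40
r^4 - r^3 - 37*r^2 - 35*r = r*(r - 7)*(r + 1)*(r + 5)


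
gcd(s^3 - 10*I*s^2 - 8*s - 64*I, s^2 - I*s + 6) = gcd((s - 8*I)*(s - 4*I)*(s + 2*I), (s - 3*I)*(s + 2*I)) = s + 2*I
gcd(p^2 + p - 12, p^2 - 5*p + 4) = 1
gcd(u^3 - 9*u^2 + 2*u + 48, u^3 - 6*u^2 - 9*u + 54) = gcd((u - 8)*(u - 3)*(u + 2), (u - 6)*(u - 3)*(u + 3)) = u - 3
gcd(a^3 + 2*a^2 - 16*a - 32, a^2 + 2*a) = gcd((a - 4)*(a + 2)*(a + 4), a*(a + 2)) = a + 2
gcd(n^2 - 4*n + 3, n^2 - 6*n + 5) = n - 1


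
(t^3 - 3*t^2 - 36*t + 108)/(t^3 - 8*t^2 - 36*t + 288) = (t - 3)/(t - 8)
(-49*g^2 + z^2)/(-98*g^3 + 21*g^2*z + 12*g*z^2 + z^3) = (-7*g + z)/(-14*g^2 + 5*g*z + z^2)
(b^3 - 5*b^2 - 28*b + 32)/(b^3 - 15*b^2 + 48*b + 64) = (b^2 + 3*b - 4)/(b^2 - 7*b - 8)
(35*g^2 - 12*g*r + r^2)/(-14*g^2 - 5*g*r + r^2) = (-5*g + r)/(2*g + r)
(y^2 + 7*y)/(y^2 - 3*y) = (y + 7)/(y - 3)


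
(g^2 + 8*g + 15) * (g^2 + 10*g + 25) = g^4 + 18*g^3 + 120*g^2 + 350*g + 375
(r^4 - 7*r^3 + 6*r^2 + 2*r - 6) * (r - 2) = r^5 - 9*r^4 + 20*r^3 - 10*r^2 - 10*r + 12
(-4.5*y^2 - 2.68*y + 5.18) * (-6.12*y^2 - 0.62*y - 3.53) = 27.54*y^4 + 19.1916*y^3 - 14.155*y^2 + 6.2488*y - 18.2854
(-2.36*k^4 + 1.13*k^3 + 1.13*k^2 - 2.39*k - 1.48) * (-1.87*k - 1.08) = 4.4132*k^5 + 0.4357*k^4 - 3.3335*k^3 + 3.2489*k^2 + 5.3488*k + 1.5984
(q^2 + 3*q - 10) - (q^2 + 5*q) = -2*q - 10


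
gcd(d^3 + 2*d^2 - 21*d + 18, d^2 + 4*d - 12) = d + 6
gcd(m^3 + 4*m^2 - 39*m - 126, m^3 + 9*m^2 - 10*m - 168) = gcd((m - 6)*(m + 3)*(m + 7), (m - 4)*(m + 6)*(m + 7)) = m + 7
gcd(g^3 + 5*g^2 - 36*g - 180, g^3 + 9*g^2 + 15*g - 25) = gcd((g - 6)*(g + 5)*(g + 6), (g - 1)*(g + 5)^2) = g + 5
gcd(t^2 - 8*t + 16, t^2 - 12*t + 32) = t - 4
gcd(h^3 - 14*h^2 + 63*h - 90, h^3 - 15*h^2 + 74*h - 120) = h^2 - 11*h + 30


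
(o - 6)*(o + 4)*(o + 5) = o^3 + 3*o^2 - 34*o - 120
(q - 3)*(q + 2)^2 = q^3 + q^2 - 8*q - 12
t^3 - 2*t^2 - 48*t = t*(t - 8)*(t + 6)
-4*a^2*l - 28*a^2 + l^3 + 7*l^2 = (-2*a + l)*(2*a + l)*(l + 7)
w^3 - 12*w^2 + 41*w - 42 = (w - 7)*(w - 3)*(w - 2)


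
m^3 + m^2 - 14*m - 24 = (m - 4)*(m + 2)*(m + 3)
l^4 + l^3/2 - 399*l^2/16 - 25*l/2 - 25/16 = (l - 5)*(l + 1/4)^2*(l + 5)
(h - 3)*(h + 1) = h^2 - 2*h - 3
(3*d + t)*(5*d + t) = 15*d^2 + 8*d*t + t^2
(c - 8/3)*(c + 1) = c^2 - 5*c/3 - 8/3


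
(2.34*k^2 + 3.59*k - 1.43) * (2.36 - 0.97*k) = -2.2698*k^3 + 2.0401*k^2 + 9.8595*k - 3.3748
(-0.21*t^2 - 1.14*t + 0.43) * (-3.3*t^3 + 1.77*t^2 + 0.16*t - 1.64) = 0.693*t^5 + 3.3903*t^4 - 3.4704*t^3 + 0.9231*t^2 + 1.9384*t - 0.7052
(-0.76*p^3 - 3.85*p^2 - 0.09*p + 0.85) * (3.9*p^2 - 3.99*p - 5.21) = -2.964*p^5 - 11.9826*p^4 + 18.9701*p^3 + 23.7326*p^2 - 2.9226*p - 4.4285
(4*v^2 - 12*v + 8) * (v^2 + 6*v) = 4*v^4 + 12*v^3 - 64*v^2 + 48*v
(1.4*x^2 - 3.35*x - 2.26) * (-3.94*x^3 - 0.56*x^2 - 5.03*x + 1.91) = -5.516*x^5 + 12.415*x^4 + 3.7384*x^3 + 20.7901*x^2 + 4.9693*x - 4.3166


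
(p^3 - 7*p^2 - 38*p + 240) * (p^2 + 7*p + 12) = p^5 - 75*p^3 - 110*p^2 + 1224*p + 2880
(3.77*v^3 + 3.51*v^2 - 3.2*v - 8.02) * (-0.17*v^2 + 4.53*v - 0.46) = -0.6409*v^5 + 16.4814*v^4 + 14.7101*v^3 - 14.7472*v^2 - 34.8586*v + 3.6892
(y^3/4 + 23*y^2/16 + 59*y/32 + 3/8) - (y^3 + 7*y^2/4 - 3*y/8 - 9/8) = -3*y^3/4 - 5*y^2/16 + 71*y/32 + 3/2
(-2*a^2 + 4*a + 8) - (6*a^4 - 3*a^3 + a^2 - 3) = -6*a^4 + 3*a^3 - 3*a^2 + 4*a + 11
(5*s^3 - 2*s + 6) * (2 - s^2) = -5*s^5 + 12*s^3 - 6*s^2 - 4*s + 12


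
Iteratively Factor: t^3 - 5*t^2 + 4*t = (t - 4)*(t^2 - t) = (t - 4)*(t - 1)*(t)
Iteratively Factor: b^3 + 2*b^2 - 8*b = (b - 2)*(b^2 + 4*b) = (b - 2)*(b + 4)*(b)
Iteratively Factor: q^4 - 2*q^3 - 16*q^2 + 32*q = (q + 4)*(q^3 - 6*q^2 + 8*q) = (q - 2)*(q + 4)*(q^2 - 4*q) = q*(q - 2)*(q + 4)*(q - 4)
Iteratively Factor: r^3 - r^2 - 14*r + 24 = (r - 3)*(r^2 + 2*r - 8) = (r - 3)*(r + 4)*(r - 2)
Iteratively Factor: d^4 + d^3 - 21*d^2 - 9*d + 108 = (d - 3)*(d^3 + 4*d^2 - 9*d - 36) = (d - 3)*(d + 3)*(d^2 + d - 12) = (d - 3)*(d + 3)*(d + 4)*(d - 3)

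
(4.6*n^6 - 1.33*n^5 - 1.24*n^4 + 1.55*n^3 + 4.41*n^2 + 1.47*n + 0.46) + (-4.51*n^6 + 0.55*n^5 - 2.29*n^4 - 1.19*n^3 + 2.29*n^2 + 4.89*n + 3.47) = 0.0899999999999999*n^6 - 0.78*n^5 - 3.53*n^4 + 0.36*n^3 + 6.7*n^2 + 6.36*n + 3.93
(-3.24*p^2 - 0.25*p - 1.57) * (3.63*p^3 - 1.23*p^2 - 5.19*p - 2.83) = -11.7612*p^5 + 3.0777*p^4 + 11.424*p^3 + 12.3978*p^2 + 8.8558*p + 4.4431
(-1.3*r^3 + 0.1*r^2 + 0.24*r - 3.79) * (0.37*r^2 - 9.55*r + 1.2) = -0.481*r^5 + 12.452*r^4 - 2.4262*r^3 - 3.5743*r^2 + 36.4825*r - 4.548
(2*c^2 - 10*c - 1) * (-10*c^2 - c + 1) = -20*c^4 + 98*c^3 + 22*c^2 - 9*c - 1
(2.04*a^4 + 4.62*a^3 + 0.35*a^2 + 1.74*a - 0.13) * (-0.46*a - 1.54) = -0.9384*a^5 - 5.2668*a^4 - 7.2758*a^3 - 1.3394*a^2 - 2.6198*a + 0.2002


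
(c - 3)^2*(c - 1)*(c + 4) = c^4 - 3*c^3 - 13*c^2 + 51*c - 36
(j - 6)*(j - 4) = j^2 - 10*j + 24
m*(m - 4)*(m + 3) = m^3 - m^2 - 12*m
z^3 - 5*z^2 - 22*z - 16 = (z - 8)*(z + 1)*(z + 2)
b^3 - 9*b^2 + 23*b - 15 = (b - 5)*(b - 3)*(b - 1)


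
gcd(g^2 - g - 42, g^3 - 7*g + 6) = 1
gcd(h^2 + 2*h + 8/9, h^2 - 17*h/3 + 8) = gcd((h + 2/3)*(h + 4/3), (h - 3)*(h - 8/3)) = 1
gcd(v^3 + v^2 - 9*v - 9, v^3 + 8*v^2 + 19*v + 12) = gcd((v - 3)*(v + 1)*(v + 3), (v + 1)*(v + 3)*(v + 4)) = v^2 + 4*v + 3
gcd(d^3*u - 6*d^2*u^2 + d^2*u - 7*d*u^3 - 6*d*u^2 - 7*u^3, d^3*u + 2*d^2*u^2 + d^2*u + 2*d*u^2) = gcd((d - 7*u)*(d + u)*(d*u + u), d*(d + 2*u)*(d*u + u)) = d*u + u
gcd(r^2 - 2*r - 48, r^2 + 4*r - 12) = r + 6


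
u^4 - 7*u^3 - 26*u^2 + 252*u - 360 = (u - 6)*(u - 5)*(u - 2)*(u + 6)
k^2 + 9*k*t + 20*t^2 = (k + 4*t)*(k + 5*t)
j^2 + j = j*(j + 1)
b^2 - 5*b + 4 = (b - 4)*(b - 1)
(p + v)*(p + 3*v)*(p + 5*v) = p^3 + 9*p^2*v + 23*p*v^2 + 15*v^3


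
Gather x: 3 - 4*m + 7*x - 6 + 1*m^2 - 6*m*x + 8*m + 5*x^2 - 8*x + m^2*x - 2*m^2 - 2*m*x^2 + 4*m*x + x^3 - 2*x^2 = -m^2 + 4*m + x^3 + x^2*(3 - 2*m) + x*(m^2 - 2*m - 1) - 3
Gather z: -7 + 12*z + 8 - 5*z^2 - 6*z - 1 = -5*z^2 + 6*z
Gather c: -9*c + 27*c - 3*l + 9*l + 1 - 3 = 18*c + 6*l - 2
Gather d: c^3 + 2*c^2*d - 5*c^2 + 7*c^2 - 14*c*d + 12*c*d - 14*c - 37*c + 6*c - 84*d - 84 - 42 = c^3 + 2*c^2 - 45*c + d*(2*c^2 - 2*c - 84) - 126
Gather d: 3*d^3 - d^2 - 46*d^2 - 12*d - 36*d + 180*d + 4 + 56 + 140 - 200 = 3*d^3 - 47*d^2 + 132*d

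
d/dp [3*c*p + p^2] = 3*c + 2*p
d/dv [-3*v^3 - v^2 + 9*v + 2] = -9*v^2 - 2*v + 9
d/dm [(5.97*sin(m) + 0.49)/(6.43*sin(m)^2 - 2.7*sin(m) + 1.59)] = (-38.3871*sin(m)^2 - 6.3014*sin(m) + 10.8153)*cos(m)/(41.3449*sin(m)^4 - 34.722*sin(m)^3 + 27.7374*sin(m)^2 - 8.586*sin(m) + 2.5281)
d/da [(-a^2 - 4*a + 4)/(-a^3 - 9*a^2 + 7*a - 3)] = (-a^4 - 8*a^3 - 31*a^2 + 78*a - 16)/(a^6 + 18*a^5 + 67*a^4 - 120*a^3 + 103*a^2 - 42*a + 9)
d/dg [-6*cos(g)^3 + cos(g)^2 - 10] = 2*(9*cos(g) - 1)*sin(g)*cos(g)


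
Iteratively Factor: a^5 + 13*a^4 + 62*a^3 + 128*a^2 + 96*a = (a + 4)*(a^4 + 9*a^3 + 26*a^2 + 24*a) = (a + 2)*(a + 4)*(a^3 + 7*a^2 + 12*a) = (a + 2)*(a + 4)^2*(a^2 + 3*a) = (a + 2)*(a + 3)*(a + 4)^2*(a)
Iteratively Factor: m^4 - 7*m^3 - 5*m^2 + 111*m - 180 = (m - 3)*(m^3 - 4*m^2 - 17*m + 60) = (m - 3)*(m + 4)*(m^2 - 8*m + 15) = (m - 5)*(m - 3)*(m + 4)*(m - 3)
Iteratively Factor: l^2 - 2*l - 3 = (l + 1)*(l - 3)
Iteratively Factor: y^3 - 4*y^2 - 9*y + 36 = (y - 3)*(y^2 - y - 12) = (y - 3)*(y + 3)*(y - 4)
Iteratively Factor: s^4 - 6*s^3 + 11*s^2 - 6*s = (s - 3)*(s^3 - 3*s^2 + 2*s) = (s - 3)*(s - 2)*(s^2 - s) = s*(s - 3)*(s - 2)*(s - 1)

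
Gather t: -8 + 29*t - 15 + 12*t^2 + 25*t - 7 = 12*t^2 + 54*t - 30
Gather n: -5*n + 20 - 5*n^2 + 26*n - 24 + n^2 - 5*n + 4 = -4*n^2 + 16*n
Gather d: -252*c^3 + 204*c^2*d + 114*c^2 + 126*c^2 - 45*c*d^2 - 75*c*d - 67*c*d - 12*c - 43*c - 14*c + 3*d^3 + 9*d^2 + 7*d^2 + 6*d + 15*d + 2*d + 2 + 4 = -252*c^3 + 240*c^2 - 69*c + 3*d^3 + d^2*(16 - 45*c) + d*(204*c^2 - 142*c + 23) + 6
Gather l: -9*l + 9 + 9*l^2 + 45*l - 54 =9*l^2 + 36*l - 45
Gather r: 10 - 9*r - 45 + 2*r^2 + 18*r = 2*r^2 + 9*r - 35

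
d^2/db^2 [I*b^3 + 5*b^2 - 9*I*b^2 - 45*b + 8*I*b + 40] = 6*I*b + 10 - 18*I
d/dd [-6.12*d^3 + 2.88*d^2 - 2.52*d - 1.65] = -18.36*d^2 + 5.76*d - 2.52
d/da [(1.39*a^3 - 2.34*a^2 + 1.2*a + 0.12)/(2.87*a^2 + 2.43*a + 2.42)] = (3.9893*a^4 + 6.7554*a^3 + 0.961199999999999*a^2 - 12.0144*a + 2.6124)/(8.2369*a^4 + 13.9482*a^3 + 19.7957*a^2 + 11.7612*a + 5.8564)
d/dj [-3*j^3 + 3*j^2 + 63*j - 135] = -9*j^2 + 6*j + 63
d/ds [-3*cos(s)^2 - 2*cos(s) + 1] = 2*(3*cos(s) + 1)*sin(s)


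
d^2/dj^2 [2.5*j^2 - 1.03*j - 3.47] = 5.00000000000000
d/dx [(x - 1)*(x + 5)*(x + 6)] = 3*x^2 + 20*x + 19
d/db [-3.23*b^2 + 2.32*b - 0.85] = 2.32 - 6.46*b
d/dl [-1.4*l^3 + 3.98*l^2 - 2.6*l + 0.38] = -4.2*l^2 + 7.96*l - 2.6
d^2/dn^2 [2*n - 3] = 0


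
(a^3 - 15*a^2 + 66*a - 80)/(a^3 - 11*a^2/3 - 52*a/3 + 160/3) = 3*(a^2 - 10*a + 16)/(3*a^2 + 4*a - 32)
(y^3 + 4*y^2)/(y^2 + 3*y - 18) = y^2*(y + 4)/(y^2 + 3*y - 18)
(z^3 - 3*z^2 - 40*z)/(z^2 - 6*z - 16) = z*(z + 5)/(z + 2)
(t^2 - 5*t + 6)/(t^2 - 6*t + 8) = (t - 3)/(t - 4)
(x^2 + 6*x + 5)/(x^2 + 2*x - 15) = (x + 1)/(x - 3)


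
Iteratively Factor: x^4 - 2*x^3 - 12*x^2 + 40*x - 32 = (x - 2)*(x^3 - 12*x + 16) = (x - 2)^2*(x^2 + 2*x - 8) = (x - 2)^3*(x + 4)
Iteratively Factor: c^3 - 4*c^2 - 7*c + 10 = (c - 1)*(c^2 - 3*c - 10) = (c - 1)*(c + 2)*(c - 5)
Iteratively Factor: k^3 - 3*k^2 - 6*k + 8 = (k + 2)*(k^2 - 5*k + 4) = (k - 1)*(k + 2)*(k - 4)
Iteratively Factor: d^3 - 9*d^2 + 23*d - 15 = (d - 5)*(d^2 - 4*d + 3) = (d - 5)*(d - 1)*(d - 3)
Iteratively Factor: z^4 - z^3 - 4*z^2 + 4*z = (z)*(z^3 - z^2 - 4*z + 4) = z*(z - 2)*(z^2 + z - 2) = z*(z - 2)*(z - 1)*(z + 2)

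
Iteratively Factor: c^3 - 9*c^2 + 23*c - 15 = (c - 3)*(c^2 - 6*c + 5) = (c - 5)*(c - 3)*(c - 1)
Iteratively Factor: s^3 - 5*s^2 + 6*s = (s - 3)*(s^2 - 2*s) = (s - 3)*(s - 2)*(s)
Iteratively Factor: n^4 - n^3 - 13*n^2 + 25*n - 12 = (n + 4)*(n^3 - 5*n^2 + 7*n - 3) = (n - 1)*(n + 4)*(n^2 - 4*n + 3) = (n - 3)*(n - 1)*(n + 4)*(n - 1)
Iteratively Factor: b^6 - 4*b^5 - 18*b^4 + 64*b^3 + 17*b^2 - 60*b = (b + 4)*(b^5 - 8*b^4 + 14*b^3 + 8*b^2 - 15*b) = (b - 5)*(b + 4)*(b^4 - 3*b^3 - b^2 + 3*b) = b*(b - 5)*(b + 4)*(b^3 - 3*b^2 - b + 3) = b*(b - 5)*(b - 3)*(b + 4)*(b^2 - 1) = b*(b - 5)*(b - 3)*(b - 1)*(b + 4)*(b + 1)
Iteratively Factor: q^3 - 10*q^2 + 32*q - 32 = (q - 4)*(q^2 - 6*q + 8) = (q - 4)*(q - 2)*(q - 4)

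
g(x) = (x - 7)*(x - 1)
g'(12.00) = 16.00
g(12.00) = 55.00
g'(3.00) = -2.00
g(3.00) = -8.00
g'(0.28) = -7.44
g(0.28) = 4.84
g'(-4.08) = -16.16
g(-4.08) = 56.29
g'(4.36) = 0.72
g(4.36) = -8.87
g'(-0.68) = -9.36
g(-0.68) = 12.90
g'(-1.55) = -11.10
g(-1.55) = 21.80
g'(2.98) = -2.04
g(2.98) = -7.96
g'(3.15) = -1.70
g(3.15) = -8.28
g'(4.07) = 0.14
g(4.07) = -9.00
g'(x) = 2*x - 8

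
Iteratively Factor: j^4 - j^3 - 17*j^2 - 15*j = (j + 3)*(j^3 - 4*j^2 - 5*j) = j*(j + 3)*(j^2 - 4*j - 5) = j*(j - 5)*(j + 3)*(j + 1)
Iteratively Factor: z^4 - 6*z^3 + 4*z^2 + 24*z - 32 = (z - 2)*(z^3 - 4*z^2 - 4*z + 16) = (z - 4)*(z - 2)*(z^2 - 4) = (z - 4)*(z - 2)*(z + 2)*(z - 2)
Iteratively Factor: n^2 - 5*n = (n - 5)*(n)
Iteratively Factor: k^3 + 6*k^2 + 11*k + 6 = (k + 1)*(k^2 + 5*k + 6) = (k + 1)*(k + 3)*(k + 2)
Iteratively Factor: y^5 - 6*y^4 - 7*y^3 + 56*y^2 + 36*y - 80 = (y - 4)*(y^4 - 2*y^3 - 15*y^2 - 4*y + 20) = (y - 5)*(y - 4)*(y^3 + 3*y^2 - 4) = (y - 5)*(y - 4)*(y - 1)*(y^2 + 4*y + 4) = (y - 5)*(y - 4)*(y - 1)*(y + 2)*(y + 2)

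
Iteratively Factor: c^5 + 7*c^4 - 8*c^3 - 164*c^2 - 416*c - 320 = (c + 4)*(c^4 + 3*c^3 - 20*c^2 - 84*c - 80) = (c + 2)*(c + 4)*(c^3 + c^2 - 22*c - 40) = (c + 2)^2*(c + 4)*(c^2 - c - 20) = (c - 5)*(c + 2)^2*(c + 4)*(c + 4)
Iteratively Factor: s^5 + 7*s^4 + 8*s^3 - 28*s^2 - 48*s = (s + 4)*(s^4 + 3*s^3 - 4*s^2 - 12*s) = (s + 2)*(s + 4)*(s^3 + s^2 - 6*s) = s*(s + 2)*(s + 4)*(s^2 + s - 6) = s*(s - 2)*(s + 2)*(s + 4)*(s + 3)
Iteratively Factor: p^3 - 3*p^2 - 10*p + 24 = (p - 4)*(p^2 + p - 6) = (p - 4)*(p + 3)*(p - 2)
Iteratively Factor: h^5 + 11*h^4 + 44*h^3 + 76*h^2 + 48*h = (h)*(h^4 + 11*h^3 + 44*h^2 + 76*h + 48) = h*(h + 4)*(h^3 + 7*h^2 + 16*h + 12) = h*(h + 2)*(h + 4)*(h^2 + 5*h + 6) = h*(h + 2)*(h + 3)*(h + 4)*(h + 2)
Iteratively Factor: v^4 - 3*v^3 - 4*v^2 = (v)*(v^3 - 3*v^2 - 4*v) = v^2*(v^2 - 3*v - 4) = v^2*(v - 4)*(v + 1)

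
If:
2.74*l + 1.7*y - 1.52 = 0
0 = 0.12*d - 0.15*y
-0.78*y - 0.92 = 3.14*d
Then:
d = -0.24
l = 0.68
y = -0.20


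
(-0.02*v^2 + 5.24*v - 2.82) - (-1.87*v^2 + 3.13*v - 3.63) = 1.85*v^2 + 2.11*v + 0.81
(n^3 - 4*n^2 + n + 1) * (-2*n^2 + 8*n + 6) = -2*n^5 + 16*n^4 - 28*n^3 - 18*n^2 + 14*n + 6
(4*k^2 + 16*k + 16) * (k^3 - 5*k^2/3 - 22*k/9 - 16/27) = 4*k^5 + 28*k^4/3 - 184*k^3/9 - 1840*k^2/27 - 1312*k/27 - 256/27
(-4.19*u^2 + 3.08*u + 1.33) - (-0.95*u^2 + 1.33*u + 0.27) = -3.24*u^2 + 1.75*u + 1.06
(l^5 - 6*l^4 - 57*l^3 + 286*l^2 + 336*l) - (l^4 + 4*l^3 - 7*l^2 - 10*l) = l^5 - 7*l^4 - 61*l^3 + 293*l^2 + 346*l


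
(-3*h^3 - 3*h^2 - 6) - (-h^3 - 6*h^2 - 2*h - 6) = -2*h^3 + 3*h^2 + 2*h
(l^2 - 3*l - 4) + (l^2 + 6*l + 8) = 2*l^2 + 3*l + 4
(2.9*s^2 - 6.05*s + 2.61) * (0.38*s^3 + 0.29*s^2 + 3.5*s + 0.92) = 1.102*s^5 - 1.458*s^4 + 9.3873*s^3 - 17.7501*s^2 + 3.569*s + 2.4012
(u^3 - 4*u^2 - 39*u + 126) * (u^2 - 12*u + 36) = u^5 - 16*u^4 + 45*u^3 + 450*u^2 - 2916*u + 4536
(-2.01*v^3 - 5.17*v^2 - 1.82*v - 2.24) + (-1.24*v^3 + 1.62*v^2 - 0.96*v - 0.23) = -3.25*v^3 - 3.55*v^2 - 2.78*v - 2.47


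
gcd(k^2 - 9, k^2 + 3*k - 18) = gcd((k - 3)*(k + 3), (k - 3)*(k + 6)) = k - 3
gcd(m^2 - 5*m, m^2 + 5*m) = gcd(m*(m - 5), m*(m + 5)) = m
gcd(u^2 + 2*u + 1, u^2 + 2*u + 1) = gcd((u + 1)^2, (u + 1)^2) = u^2 + 2*u + 1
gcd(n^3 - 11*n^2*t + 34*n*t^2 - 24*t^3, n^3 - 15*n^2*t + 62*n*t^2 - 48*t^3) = n^2 - 7*n*t + 6*t^2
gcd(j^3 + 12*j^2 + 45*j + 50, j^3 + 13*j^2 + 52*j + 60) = j^2 + 7*j + 10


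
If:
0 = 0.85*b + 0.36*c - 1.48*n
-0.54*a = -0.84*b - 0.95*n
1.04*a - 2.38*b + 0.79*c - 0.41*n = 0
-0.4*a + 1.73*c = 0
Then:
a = 0.00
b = 0.00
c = 0.00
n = 0.00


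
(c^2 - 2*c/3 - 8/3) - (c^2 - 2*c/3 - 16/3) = 8/3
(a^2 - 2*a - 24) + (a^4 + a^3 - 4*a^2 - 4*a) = a^4 + a^3 - 3*a^2 - 6*a - 24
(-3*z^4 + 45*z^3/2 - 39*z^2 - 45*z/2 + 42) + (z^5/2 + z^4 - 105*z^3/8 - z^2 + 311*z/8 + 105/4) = z^5/2 - 2*z^4 + 75*z^3/8 - 40*z^2 + 131*z/8 + 273/4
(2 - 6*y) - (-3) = 5 - 6*y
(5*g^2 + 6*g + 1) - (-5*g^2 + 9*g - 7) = 10*g^2 - 3*g + 8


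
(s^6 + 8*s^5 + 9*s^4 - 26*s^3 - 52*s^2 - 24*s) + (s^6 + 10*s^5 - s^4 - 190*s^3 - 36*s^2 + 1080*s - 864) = 2*s^6 + 18*s^5 + 8*s^4 - 216*s^3 - 88*s^2 + 1056*s - 864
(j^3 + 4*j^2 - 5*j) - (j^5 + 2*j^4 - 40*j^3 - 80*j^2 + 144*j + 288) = -j^5 - 2*j^4 + 41*j^3 + 84*j^2 - 149*j - 288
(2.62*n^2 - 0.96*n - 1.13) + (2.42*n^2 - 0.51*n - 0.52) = 5.04*n^2 - 1.47*n - 1.65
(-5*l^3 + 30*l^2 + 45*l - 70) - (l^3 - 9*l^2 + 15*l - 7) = -6*l^3 + 39*l^2 + 30*l - 63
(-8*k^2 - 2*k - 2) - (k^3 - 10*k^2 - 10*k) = -k^3 + 2*k^2 + 8*k - 2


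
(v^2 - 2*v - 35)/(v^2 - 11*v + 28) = (v + 5)/(v - 4)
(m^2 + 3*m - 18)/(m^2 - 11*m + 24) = (m + 6)/(m - 8)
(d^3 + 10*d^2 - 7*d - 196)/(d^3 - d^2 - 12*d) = (d^2 + 14*d + 49)/(d*(d + 3))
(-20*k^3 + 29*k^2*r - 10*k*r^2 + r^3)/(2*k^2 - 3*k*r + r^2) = (20*k^2 - 9*k*r + r^2)/(-2*k + r)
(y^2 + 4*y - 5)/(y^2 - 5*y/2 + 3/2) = 2*(y + 5)/(2*y - 3)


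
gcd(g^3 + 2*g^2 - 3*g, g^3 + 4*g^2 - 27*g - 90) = g + 3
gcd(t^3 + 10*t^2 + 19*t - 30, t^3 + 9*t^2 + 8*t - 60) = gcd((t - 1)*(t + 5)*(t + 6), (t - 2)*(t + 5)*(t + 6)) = t^2 + 11*t + 30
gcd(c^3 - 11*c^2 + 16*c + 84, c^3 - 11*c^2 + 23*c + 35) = c - 7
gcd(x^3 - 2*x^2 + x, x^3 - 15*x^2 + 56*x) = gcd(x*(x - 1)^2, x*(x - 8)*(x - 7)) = x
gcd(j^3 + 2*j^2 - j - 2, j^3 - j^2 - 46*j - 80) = j + 2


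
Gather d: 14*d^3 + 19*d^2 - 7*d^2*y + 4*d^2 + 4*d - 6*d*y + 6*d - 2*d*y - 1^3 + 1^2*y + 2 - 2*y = 14*d^3 + d^2*(23 - 7*y) + d*(10 - 8*y) - y + 1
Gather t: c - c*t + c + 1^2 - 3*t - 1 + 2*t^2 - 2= 2*c + 2*t^2 + t*(-c - 3) - 2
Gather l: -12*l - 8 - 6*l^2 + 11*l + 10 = -6*l^2 - l + 2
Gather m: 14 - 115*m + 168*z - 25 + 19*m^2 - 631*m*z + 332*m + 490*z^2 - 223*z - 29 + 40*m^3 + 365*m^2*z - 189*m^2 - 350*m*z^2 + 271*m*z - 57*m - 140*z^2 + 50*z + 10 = 40*m^3 + m^2*(365*z - 170) + m*(-350*z^2 - 360*z + 160) + 350*z^2 - 5*z - 30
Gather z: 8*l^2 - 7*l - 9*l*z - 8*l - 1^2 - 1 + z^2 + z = 8*l^2 - 15*l + z^2 + z*(1 - 9*l) - 2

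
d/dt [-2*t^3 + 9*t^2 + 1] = 6*t*(3 - t)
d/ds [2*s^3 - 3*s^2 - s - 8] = 6*s^2 - 6*s - 1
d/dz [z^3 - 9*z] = 3*z^2 - 9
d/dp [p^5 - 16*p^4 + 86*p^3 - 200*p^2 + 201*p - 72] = 5*p^4 - 64*p^3 + 258*p^2 - 400*p + 201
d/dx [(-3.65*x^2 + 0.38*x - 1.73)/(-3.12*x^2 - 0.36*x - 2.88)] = (2.4996*x^2 + 10.2288*x - 1.7172)/(9.7344*x^4 + 2.2464*x^3 + 18.1008*x^2 + 2.0736*x + 8.2944)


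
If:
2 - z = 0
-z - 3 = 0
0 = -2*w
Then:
No Solution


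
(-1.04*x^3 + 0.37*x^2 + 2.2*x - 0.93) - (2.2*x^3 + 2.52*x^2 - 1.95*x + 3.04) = -3.24*x^3 - 2.15*x^2 + 4.15*x - 3.97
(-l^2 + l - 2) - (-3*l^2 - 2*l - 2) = 2*l^2 + 3*l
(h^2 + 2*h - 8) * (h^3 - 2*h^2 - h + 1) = h^5 - 13*h^3 + 15*h^2 + 10*h - 8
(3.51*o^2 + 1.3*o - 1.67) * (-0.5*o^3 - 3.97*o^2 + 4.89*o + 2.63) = -1.755*o^5 - 14.5847*o^4 + 12.8379*o^3 + 22.2182*o^2 - 4.7473*o - 4.3921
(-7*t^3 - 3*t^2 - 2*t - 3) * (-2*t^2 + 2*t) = 14*t^5 - 8*t^4 - 2*t^3 + 2*t^2 - 6*t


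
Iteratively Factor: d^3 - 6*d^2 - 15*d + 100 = (d - 5)*(d^2 - d - 20) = (d - 5)^2*(d + 4)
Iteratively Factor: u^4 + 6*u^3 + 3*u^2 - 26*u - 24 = (u - 2)*(u^3 + 8*u^2 + 19*u + 12) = (u - 2)*(u + 3)*(u^2 + 5*u + 4) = (u - 2)*(u + 3)*(u + 4)*(u + 1)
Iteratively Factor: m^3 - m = (m)*(m^2 - 1) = m*(m + 1)*(m - 1)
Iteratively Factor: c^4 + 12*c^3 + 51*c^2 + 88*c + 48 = (c + 3)*(c^3 + 9*c^2 + 24*c + 16) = (c + 3)*(c + 4)*(c^2 + 5*c + 4) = (c + 1)*(c + 3)*(c + 4)*(c + 4)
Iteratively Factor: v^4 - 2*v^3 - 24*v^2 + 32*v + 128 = (v + 2)*(v^3 - 4*v^2 - 16*v + 64) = (v - 4)*(v + 2)*(v^2 - 16) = (v - 4)*(v + 2)*(v + 4)*(v - 4)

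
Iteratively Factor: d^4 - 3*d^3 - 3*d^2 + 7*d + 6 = (d + 1)*(d^3 - 4*d^2 + d + 6) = (d - 2)*(d + 1)*(d^2 - 2*d - 3) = (d - 2)*(d + 1)^2*(d - 3)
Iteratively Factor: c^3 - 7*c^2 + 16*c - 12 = (c - 2)*(c^2 - 5*c + 6) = (c - 2)^2*(c - 3)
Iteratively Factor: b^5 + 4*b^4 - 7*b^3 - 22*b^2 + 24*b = (b + 4)*(b^4 - 7*b^2 + 6*b) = (b - 2)*(b + 4)*(b^3 + 2*b^2 - 3*b) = (b - 2)*(b + 3)*(b + 4)*(b^2 - b) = b*(b - 2)*(b + 3)*(b + 4)*(b - 1)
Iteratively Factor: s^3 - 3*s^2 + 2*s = (s)*(s^2 - 3*s + 2) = s*(s - 2)*(s - 1)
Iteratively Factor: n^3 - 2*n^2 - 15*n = (n - 5)*(n^2 + 3*n) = n*(n - 5)*(n + 3)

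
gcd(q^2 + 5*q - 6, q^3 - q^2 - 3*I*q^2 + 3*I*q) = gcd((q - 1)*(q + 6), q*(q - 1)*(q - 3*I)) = q - 1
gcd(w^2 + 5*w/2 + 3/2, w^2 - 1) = w + 1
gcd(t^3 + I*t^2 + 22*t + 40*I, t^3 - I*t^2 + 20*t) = t^2 - I*t + 20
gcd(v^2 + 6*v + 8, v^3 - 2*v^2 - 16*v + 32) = v + 4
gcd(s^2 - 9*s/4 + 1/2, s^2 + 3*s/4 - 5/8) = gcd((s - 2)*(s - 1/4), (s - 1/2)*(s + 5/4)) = 1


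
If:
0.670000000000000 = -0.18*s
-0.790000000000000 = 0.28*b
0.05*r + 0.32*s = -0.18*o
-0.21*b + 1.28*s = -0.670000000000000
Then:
No Solution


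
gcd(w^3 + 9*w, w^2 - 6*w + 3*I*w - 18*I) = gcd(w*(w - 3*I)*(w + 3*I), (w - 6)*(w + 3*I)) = w + 3*I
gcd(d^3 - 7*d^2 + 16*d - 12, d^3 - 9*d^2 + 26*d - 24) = d^2 - 5*d + 6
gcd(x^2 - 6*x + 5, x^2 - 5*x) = x - 5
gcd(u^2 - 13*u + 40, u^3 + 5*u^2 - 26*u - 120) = u - 5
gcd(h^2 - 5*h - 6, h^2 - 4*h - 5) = h + 1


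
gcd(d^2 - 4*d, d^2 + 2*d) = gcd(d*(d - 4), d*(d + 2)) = d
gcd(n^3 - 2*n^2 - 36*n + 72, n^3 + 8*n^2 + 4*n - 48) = n^2 + 4*n - 12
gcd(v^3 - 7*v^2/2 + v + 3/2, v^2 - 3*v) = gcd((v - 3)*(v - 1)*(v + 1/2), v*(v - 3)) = v - 3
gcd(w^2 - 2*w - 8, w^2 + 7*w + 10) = w + 2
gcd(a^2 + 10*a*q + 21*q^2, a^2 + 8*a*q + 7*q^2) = a + 7*q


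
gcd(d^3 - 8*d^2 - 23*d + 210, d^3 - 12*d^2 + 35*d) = d - 7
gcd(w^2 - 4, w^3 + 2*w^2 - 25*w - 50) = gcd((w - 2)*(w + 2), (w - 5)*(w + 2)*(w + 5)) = w + 2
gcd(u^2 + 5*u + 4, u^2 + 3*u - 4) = u + 4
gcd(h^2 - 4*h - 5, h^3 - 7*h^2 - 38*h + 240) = h - 5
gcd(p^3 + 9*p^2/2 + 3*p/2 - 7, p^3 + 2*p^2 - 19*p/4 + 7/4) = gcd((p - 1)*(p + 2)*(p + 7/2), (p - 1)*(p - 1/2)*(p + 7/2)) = p^2 + 5*p/2 - 7/2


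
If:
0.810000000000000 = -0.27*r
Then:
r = -3.00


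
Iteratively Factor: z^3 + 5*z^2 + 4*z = (z)*(z^2 + 5*z + 4) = z*(z + 1)*(z + 4)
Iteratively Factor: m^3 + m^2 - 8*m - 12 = (m - 3)*(m^2 + 4*m + 4) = (m - 3)*(m + 2)*(m + 2)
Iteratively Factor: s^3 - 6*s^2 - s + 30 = (s - 5)*(s^2 - s - 6) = (s - 5)*(s + 2)*(s - 3)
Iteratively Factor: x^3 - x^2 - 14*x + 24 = (x - 2)*(x^2 + x - 12) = (x - 2)*(x + 4)*(x - 3)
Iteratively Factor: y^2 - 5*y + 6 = (y - 3)*(y - 2)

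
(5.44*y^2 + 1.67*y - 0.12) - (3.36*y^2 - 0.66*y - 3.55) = 2.08*y^2 + 2.33*y + 3.43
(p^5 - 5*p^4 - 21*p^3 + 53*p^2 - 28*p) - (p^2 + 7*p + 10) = p^5 - 5*p^4 - 21*p^3 + 52*p^2 - 35*p - 10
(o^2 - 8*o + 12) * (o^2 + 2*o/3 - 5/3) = o^4 - 22*o^3/3 + 5*o^2 + 64*o/3 - 20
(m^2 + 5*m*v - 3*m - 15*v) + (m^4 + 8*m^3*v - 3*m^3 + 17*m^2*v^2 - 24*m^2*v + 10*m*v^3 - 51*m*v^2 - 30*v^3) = m^4 + 8*m^3*v - 3*m^3 + 17*m^2*v^2 - 24*m^2*v + m^2 + 10*m*v^3 - 51*m*v^2 + 5*m*v - 3*m - 30*v^3 - 15*v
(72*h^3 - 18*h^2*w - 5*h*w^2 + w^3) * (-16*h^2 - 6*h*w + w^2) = -1152*h^5 - 144*h^4*w + 260*h^3*w^2 - 4*h^2*w^3 - 11*h*w^4 + w^5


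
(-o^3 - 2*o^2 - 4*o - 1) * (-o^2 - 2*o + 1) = o^5 + 4*o^4 + 7*o^3 + 7*o^2 - 2*o - 1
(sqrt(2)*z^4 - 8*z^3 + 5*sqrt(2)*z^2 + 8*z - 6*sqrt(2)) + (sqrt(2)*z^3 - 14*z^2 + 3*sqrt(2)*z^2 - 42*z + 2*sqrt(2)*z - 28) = sqrt(2)*z^4 - 8*z^3 + sqrt(2)*z^3 - 14*z^2 + 8*sqrt(2)*z^2 - 34*z + 2*sqrt(2)*z - 28 - 6*sqrt(2)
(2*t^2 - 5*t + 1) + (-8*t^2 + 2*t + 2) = -6*t^2 - 3*t + 3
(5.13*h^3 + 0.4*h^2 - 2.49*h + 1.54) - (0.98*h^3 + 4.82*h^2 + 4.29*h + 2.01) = 4.15*h^3 - 4.42*h^2 - 6.78*h - 0.47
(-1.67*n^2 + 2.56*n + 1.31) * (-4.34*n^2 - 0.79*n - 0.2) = 7.2478*n^4 - 9.7911*n^3 - 7.3738*n^2 - 1.5469*n - 0.262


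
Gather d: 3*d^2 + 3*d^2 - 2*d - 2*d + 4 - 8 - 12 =6*d^2 - 4*d - 16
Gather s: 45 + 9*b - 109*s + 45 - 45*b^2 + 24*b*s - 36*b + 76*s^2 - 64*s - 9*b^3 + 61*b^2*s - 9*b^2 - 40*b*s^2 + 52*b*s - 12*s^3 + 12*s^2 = -9*b^3 - 54*b^2 - 27*b - 12*s^3 + s^2*(88 - 40*b) + s*(61*b^2 + 76*b - 173) + 90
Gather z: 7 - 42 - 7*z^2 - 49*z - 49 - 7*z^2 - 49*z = -14*z^2 - 98*z - 84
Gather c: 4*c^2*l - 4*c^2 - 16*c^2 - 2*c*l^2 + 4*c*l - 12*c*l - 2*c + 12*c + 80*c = c^2*(4*l - 20) + c*(-2*l^2 - 8*l + 90)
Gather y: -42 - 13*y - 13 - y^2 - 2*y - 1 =-y^2 - 15*y - 56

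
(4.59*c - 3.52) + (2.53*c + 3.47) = 7.12*c - 0.0499999999999998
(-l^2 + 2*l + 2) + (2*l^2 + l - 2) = l^2 + 3*l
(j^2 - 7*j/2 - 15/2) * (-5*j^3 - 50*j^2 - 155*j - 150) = -5*j^5 - 65*j^4/2 + 115*j^3/2 + 1535*j^2/2 + 3375*j/2 + 1125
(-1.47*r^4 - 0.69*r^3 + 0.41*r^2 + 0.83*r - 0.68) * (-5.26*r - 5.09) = 7.7322*r^5 + 11.1117*r^4 + 1.3555*r^3 - 6.4527*r^2 - 0.647899999999999*r + 3.4612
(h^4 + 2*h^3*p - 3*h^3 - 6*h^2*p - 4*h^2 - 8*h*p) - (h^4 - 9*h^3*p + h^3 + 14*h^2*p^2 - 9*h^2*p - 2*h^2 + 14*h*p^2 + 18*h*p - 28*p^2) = 11*h^3*p - 4*h^3 - 14*h^2*p^2 + 3*h^2*p - 2*h^2 - 14*h*p^2 - 26*h*p + 28*p^2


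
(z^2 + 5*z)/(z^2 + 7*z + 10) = z/(z + 2)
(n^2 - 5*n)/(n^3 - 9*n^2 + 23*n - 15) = n/(n^2 - 4*n + 3)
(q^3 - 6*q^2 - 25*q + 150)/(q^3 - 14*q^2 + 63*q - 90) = (q + 5)/(q - 3)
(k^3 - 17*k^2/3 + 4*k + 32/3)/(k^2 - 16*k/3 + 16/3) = (3*k^2 - 5*k - 8)/(3*k - 4)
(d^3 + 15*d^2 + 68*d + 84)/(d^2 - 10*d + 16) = (d^3 + 15*d^2 + 68*d + 84)/(d^2 - 10*d + 16)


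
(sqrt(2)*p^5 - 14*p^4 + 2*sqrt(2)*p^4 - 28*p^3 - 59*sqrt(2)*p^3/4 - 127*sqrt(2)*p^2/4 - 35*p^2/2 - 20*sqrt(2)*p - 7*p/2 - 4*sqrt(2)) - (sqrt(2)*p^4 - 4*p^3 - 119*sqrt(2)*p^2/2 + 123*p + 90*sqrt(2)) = sqrt(2)*p^5 - 14*p^4 + sqrt(2)*p^4 - 24*p^3 - 59*sqrt(2)*p^3/4 - 35*p^2/2 + 111*sqrt(2)*p^2/4 - 253*p/2 - 20*sqrt(2)*p - 94*sqrt(2)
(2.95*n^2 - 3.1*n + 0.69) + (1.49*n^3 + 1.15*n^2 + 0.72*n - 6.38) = 1.49*n^3 + 4.1*n^2 - 2.38*n - 5.69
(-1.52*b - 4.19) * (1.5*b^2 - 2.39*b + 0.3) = -2.28*b^3 - 2.6522*b^2 + 9.5581*b - 1.257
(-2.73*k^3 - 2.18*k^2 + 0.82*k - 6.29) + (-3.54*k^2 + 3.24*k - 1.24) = -2.73*k^3 - 5.72*k^2 + 4.06*k - 7.53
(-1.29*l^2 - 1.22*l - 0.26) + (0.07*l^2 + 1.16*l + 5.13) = -1.22*l^2 - 0.0600000000000001*l + 4.87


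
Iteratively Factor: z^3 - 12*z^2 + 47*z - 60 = (z - 4)*(z^2 - 8*z + 15) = (z - 5)*(z - 4)*(z - 3)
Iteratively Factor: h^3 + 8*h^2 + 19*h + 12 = (h + 3)*(h^2 + 5*h + 4) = (h + 3)*(h + 4)*(h + 1)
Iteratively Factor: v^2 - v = (v - 1)*(v)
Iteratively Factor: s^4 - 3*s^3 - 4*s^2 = (s - 4)*(s^3 + s^2) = s*(s - 4)*(s^2 + s) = s^2*(s - 4)*(s + 1)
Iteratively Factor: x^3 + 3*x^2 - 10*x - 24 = (x + 4)*(x^2 - x - 6) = (x - 3)*(x + 4)*(x + 2)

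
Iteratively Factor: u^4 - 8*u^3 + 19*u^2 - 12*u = (u)*(u^3 - 8*u^2 + 19*u - 12) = u*(u - 1)*(u^2 - 7*u + 12) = u*(u - 4)*(u - 1)*(u - 3)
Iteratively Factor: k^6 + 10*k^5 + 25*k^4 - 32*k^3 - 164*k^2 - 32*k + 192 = (k + 2)*(k^5 + 8*k^4 + 9*k^3 - 50*k^2 - 64*k + 96) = (k - 2)*(k + 2)*(k^4 + 10*k^3 + 29*k^2 + 8*k - 48) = (k - 2)*(k + 2)*(k + 4)*(k^3 + 6*k^2 + 5*k - 12) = (k - 2)*(k + 2)*(k + 4)^2*(k^2 + 2*k - 3) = (k - 2)*(k - 1)*(k + 2)*(k + 4)^2*(k + 3)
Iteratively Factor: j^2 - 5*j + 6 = (j - 2)*(j - 3)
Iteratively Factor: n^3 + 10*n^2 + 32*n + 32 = (n + 4)*(n^2 + 6*n + 8) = (n + 4)^2*(n + 2)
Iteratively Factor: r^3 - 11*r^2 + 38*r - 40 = (r - 2)*(r^2 - 9*r + 20) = (r - 4)*(r - 2)*(r - 5)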